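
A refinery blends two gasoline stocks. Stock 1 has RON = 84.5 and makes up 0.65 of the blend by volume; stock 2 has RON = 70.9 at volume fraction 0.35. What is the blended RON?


Linear blending: RON_blend = sum(vi * RONi)
Contribution 1: 0.65 * 84.5 = 54.925
Contribution 2: 0.35 * 70.9 = 24.815
RON_blend = 54.925 + 24.815 = 79.74

79.74


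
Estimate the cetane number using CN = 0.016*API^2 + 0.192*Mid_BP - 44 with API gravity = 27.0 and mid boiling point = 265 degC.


CN = 0.016 * 27.0^2 + 0.192 * 265 - 44
CN = 11.664 + 50.88 - 44 = 18.544

18.544


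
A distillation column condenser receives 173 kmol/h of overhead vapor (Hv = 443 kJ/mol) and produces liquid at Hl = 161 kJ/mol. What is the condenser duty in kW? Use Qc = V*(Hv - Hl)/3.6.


Qc = 173 * (443 - 161) / 3.6 = 173 * 282 / 3.6 = 13550

13550 kW


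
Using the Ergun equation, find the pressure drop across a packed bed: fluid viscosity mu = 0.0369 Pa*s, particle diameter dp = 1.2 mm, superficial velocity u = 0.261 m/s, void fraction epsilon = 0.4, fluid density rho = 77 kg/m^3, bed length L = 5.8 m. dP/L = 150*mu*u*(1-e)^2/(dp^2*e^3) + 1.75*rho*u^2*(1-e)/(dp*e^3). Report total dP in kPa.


dp = 1.2 mm = 0.0012 m
Viscous term = 150*0.0369*0.261*(1-0.4)^2 / (0.0012^2*0.4^3) = 5643110
Inertial term = 1.75*77*0.261^2*(1-0.4) / (0.0012*0.4^3) = 71713.3
dP/L = 5643110 + 71713.3 = 5714820 Pa/m
dP = 5714820 * 5.8 / 1000 = 33150 kPa

33150 kPa


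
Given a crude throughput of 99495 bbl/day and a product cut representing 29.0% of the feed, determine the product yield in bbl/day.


Crude throughput = 99495 bbl/day
Fraction yield = 29.0%
yield = throughput * fraction / 100
yield = 99495 * 29.0 / 100 = 28853.55

28853.55 bbl/day


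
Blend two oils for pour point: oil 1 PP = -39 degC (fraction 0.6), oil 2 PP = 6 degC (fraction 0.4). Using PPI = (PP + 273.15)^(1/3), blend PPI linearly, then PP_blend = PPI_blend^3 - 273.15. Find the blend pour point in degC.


PPI_1 = (-39 + 273.15)^(1/3) = 6.163557
PPI_2 = (6 + 273.15)^(1/3) = 6.535506
PPI_blend = 0.6 * 6.163557 + 0.4 * 6.535506 = 6.312337
PP_blend = 6.312337^3 - 273.15 = 251.5188 - 273.15 = -21.63

-21.63 degC


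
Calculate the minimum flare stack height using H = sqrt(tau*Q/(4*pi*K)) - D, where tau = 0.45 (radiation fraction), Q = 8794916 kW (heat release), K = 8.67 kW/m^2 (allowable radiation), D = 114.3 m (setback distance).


tau*Q/(4*pi*K) = 0.45 * 8794916 / (4 * pi * 8.67) = 36325.8
sqrt(36325.8) = 190.593
H = 190.593 - 114.3 = 76.29

76.29 m


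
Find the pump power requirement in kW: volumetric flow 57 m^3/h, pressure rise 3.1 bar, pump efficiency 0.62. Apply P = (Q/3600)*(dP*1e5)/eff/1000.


Q = 57 / 3600 = 0.0158333 m^3/s
P = 0.0158333 * (3.1 * 1e5) / 0.62 / 1000 = 7.917

7.917 kW


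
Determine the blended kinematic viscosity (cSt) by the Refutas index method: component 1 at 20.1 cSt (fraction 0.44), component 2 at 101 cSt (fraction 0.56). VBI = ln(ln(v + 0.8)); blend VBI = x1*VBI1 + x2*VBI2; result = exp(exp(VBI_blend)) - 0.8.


Refutas method: VBN_i = 14.534*ln(ln(visc_i + 0.8)) + 10.975, blended linearly by mass fraction; since VBN is linear in VBI_i = ln(ln(visc_i + 0.8)) and the fractions sum to 1, blend VBI directly: visc = exp(exp(VBI_blend)) - 0.8
VBI_1 = ln(ln(20.1 + 0.8)) = 1.11177
VBI_2 = ln(ln(101 + 0.8)) = 1.53105
VBI_blend = 0.44 * 1.11177 + 0.56 * 1.53105 = 1.34657
visc_blend = exp(exp(1.34657)) - 0.8 = 45.92

45.92 cSt


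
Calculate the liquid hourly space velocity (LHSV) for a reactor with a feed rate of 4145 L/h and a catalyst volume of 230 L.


LHSV = volumetric feed rate / catalyst volume
= 4145 L/h / 230 L
= 18.02 h^-1

18.02 h^-1


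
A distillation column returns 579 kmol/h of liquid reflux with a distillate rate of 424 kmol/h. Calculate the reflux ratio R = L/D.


Reflux ratio definition: R = L / D (liquid returned / distillate withdrawn)
L = 579 kmol/h, D = 424 kmol/h
R = 579 / 424 = 1.366

1.366


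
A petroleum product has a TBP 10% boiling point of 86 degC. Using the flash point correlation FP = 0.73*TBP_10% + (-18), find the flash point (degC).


FP = 0.73 * 86 + (-18) = 44.78

44.78 degC


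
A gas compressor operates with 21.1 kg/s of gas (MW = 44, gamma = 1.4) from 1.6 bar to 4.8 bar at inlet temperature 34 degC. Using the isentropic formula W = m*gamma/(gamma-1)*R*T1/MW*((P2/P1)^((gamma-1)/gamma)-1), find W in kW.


Isentropic work: W = m*(gamma/(gamma-1))*(R*T1/MW)*((P2/P1)^((gamma-1)/gamma) - 1)
T1 = 34 + 273.15 = 307.15 K
Pressure ratio = 4.8 / 1.6 = 3
Exponent = (1.4 - 1)/1.4 = 0.285714
(P2/P1)^exp - 1 = 3^0.285714 - 1 = 0.368738
W = 21.1 * 1.4 / 0.4 * 8.314 * 307.15 / 44 * 0.368738 = 1580

1580 kW


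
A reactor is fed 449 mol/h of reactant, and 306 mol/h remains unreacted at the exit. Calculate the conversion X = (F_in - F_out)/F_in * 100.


X = (F_in - F_out) / F_in * 100
Moles reacted = 449 - 306 = 143
X = 143 / 449 * 100
= 0.3185 * 100
= 31.85 %

31.85 %


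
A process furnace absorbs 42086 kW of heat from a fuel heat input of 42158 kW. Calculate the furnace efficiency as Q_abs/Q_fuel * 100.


Furnace efficiency = Q_absorbed / Q_fuel * 100
= 42086 / 42158 * 100 = 99.83

99.83 %


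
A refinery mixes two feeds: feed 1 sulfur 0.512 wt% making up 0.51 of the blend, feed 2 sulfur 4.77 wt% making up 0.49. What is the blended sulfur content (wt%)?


Linear sulfur blending: S_blend = x1*S1 + x2*S2
Contribution 1: 0.51 * 0.512 = 0.26112 wt%
Contribution 2: 0.49 * 4.77 = 2.3373 wt%
S_blend = 0.26112 + 2.3373 = 2.59842

2.59842 wt%


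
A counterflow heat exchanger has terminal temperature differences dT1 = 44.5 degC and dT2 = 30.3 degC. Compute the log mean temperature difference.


LMTD = (dT1 - dT2) / ln(dT1/dT2)
= (44.5 - 30.3) / ln(44.5 / 30.3) = 14.2 / 0.384341 = 36.95

36.95 degC


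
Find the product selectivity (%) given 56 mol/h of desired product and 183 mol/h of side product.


Selectivity = desired / (desired + undesired) * 100
Total products = 56 + 183 = 239 mol/h
S = 56 / 239 * 100
= 0.2343 * 100
= 23.43 %

23.43 %


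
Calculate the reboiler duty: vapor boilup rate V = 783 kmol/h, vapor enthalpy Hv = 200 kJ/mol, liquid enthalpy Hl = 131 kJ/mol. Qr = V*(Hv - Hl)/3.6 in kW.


Qr = 783 * (200 - 131) / 3.6 = 783 * 69 / 3.6 = 15010

15010 kW


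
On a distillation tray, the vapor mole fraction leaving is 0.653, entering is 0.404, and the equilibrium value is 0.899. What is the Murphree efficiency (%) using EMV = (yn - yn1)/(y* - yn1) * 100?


Murphree vapor efficiency: EMV = (y_n - y_(n-1)) / (y*_n - y_(n-1)) * 100
EMV = (0.653 - 0.404) / (0.899 - 0.404) * 100 = 0.249 / 0.495 * 100 = 50.30

50.30 %


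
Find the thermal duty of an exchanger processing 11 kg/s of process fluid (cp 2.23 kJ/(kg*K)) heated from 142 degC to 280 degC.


Q = m_dot * cp * delta_T
delta_T = 280 - 142 = 138 K
Q = 11 * 2.23 * 138
= 24.53 * 138
= 3385.14 kW

3385.14 kW


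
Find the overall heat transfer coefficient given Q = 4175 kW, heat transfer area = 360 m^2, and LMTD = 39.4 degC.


From Q = U*A*LMTD, U = Q / (A * LMTD)
U = 4175 / (360 * 39.4) = 4175 / 14184 = 0.2943

0.2943 kW/(m^2*K)


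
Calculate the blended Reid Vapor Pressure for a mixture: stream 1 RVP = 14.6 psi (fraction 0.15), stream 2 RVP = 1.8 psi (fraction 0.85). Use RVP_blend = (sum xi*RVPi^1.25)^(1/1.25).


Chevron index: RVP_blend = (sum xi*RVPi^1.25)^(1/1.25)
RVP^1.25 terms: 0.15 * 14.6^1.25 + 0.85 * 1.8^1.25 = 6.05306
RVP_blend = 6.05306^(1/1.25) = 4.223

4.223 psi


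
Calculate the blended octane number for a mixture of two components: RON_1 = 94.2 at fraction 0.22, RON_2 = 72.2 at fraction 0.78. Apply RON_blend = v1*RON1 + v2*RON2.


Linear blending: RON_blend = sum(vi * RONi)
Contribution 1: 0.22 * 94.2 = 20.724
Contribution 2: 0.78 * 72.2 = 56.316
RON_blend = 20.724 + 56.316 = 77.04

77.04


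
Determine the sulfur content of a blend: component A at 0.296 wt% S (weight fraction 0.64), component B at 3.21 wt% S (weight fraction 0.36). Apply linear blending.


Linear sulfur blending: S_blend = x1*S1 + x2*S2
Contribution 1: 0.64 * 0.296 = 0.18944 wt%
Contribution 2: 0.36 * 3.21 = 1.1556 wt%
S_blend = 0.18944 + 1.1556 = 1.34504

1.34504 wt%


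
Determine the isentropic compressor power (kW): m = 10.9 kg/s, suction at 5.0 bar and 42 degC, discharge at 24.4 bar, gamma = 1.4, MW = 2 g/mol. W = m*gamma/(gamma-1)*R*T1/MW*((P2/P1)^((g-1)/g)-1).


Isentropic work: W = m*(gamma/(gamma-1))*(R*T1/MW)*((P2/P1)^((gamma-1)/gamma) - 1)
T1 = 42 + 273.15 = 315.15 K
Pressure ratio = 24.4 / 5.0 = 4.88
Exponent = (1.4 - 1)/1.4 = 0.285714
(P2/P1)^exp - 1 = 4.88^0.285714 - 1 = 0.572864
W = 10.9 * 1.4 / 0.4 * 8.314 * 315.15 / 2 * 0.572864 = 28630

28630 kW


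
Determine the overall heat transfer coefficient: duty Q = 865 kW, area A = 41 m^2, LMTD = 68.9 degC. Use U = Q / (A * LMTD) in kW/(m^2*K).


From Q = U*A*LMTD, U = Q / (A * LMTD)
U = 865 / (41 * 68.9) = 865 / 2824.9 = 0.3062

0.3062 kW/(m^2*K)


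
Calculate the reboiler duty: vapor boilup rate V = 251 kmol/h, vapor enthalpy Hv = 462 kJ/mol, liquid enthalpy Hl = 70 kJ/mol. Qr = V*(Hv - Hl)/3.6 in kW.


Qr = 251 * (462 - 70) / 3.6 = 251 * 392 / 3.6 = 27330

27330 kW


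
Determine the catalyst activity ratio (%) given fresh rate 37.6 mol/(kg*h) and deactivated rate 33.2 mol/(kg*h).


Activity (%) = (rate_used / rate_fresh) * 100
rate_used = 33.2, rate_fresh = 37.6
= (33.2 / 37.6) * 100
= 0.8830 * 100 = 88.30

88.30 %


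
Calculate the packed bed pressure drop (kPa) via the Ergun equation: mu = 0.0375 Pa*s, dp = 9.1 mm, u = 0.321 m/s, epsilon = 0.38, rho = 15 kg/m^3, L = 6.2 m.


dp = 9.1 mm = 0.0091 m
Viscous term = 150*0.0375*0.321*(1-0.38)^2 / (0.0091^2*0.38^3) = 152749
Inertial term = 1.75*15*0.321^2*(1-0.38) / (0.0091*0.38^3) = 3358.45
dP/L = 152749 + 3358.45 = 156107 Pa/m
dP = 156107 * 6.2 / 1000 = 967.9 kPa

967.9 kPa


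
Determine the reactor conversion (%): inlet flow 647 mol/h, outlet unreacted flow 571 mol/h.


X = (F_in - F_out) / F_in * 100
Moles reacted = 647 - 571 = 76
X = 76 / 647 * 100
= 0.1175 * 100
= 11.75 %

11.75 %


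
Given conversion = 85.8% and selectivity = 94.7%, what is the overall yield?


Overall yield = conversion (%) * selectivity (%) / 100
Conversion = 85.8%, Selectivity = 94.7%
Y = 85.8 * 94.7 / 100
= 81.2526 %

81.2526 %


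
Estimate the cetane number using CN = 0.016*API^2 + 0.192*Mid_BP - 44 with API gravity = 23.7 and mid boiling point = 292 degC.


CN = 0.016 * 23.7^2 + 0.192 * 292 - 44
CN = 8.98704 + 56.064 - 44 = 21.05104

21.05104


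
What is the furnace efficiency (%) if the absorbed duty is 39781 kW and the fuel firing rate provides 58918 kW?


Furnace efficiency = Q_absorbed / Q_fuel * 100
= 39781 / 58918 * 100 = 67.52

67.52 %


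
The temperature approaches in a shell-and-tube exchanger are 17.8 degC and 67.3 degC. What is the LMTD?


LMTD = (dT1 - dT2) / ln(dT1/dT2)
= (17.8 - 67.3) / ln(17.8 / 67.3) = -49.5 / -1.32996 = 37.22

37.22 degC


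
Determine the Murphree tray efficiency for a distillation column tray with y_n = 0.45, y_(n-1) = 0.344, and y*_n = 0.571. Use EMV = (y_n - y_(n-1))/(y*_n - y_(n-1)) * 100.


Murphree vapor efficiency: EMV = (y_n - y_(n-1)) / (y*_n - y_(n-1)) * 100
EMV = (0.45 - 0.344) / (0.571 - 0.344) * 100 = 0.106 / 0.227 * 100 = 46.70

46.70 %


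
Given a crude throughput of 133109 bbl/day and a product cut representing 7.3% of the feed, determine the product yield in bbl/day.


Crude throughput = 133109 bbl/day
Fraction yield = 7.3%
yield = throughput * fraction / 100
yield = 133109 * 7.3 / 100 = 9716.957

9716.957 bbl/day


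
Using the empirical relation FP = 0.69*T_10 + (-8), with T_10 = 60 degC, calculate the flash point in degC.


FP = 0.69 * 60 + (-8) = 33.4

33.4 degC


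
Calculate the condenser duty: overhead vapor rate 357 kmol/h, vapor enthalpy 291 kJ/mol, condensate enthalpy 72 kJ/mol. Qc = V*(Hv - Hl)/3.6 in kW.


Qc = 357 * (291 - 72) / 3.6 = 357 * 219 / 3.6 = 21720

21720 kW


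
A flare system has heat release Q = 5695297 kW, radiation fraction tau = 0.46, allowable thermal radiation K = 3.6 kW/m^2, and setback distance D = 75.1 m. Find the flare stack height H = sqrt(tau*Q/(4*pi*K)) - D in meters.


tau*Q/(4*pi*K) = 0.46 * 5695297 / (4 * pi * 3.6) = 57911.1
sqrt(57911.1) = 240.647
H = 240.647 - 75.1 = 165.5

165.5 m


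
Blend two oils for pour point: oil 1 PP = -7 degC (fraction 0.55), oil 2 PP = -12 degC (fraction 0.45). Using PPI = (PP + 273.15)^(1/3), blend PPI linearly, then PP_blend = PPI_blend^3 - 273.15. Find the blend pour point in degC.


PPI_1 = (-7 + 273.15)^(1/3) = 6.432436
PPI_2 = (-12 + 273.15)^(1/3) = 6.391901
PPI_blend = 0.55 * 6.432436 + 0.45 * 6.391901 = 6.414195
PP_blend = 6.414195^3 - 273.15 = 263.8922 - 273.15 = -9.26

-9.26 degC


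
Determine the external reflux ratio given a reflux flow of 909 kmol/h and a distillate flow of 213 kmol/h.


Reflux ratio definition: R = L / D (liquid returned / distillate withdrawn)
L = 909 kmol/h, D = 213 kmol/h
R = 909 / 213 = 4.268

4.268


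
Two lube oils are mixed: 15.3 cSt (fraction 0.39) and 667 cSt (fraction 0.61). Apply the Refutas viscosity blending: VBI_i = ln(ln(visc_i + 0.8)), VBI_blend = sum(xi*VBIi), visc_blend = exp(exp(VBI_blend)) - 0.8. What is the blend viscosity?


Refutas method: VBN_i = 14.534*ln(ln(visc_i + 0.8)) + 10.975, blended linearly by mass fraction; since VBN is linear in VBI_i = ln(ln(visc_i + 0.8)) and the fractions sum to 1, blend VBI directly: visc = exp(exp(VBI_blend)) - 0.8
VBI_1 = ln(ln(15.3 + 0.8)) = 1.02203
VBI_2 = ln(ln(667 + 0.8)) = 1.87242
VBI_blend = 0.39 * 1.02203 + 0.61 * 1.87242 = 1.54077
visc_blend = exp(exp(1.54077)) - 0.8 = 105.7

105.7 cSt


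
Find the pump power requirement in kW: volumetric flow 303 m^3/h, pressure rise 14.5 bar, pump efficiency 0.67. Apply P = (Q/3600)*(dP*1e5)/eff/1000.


Q = 303 / 3600 = 0.0841667 m^3/s
P = 0.0841667 * (14.5 * 1e5) / 0.67 / 1000 = 182.2

182.2 kW


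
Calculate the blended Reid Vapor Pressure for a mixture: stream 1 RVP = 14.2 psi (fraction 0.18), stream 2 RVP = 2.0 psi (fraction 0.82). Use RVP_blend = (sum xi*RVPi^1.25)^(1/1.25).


Chevron index: RVP_blend = (sum xi*RVPi^1.25)^(1/1.25)
RVP^1.25 terms: 0.18 * 14.2^1.25 + 0.82 * 2.0^1.25 = 6.91203
RVP_blend = 6.91203^(1/1.25) = 4.696

4.696 psi


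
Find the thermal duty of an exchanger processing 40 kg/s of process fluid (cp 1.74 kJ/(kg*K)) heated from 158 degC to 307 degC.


Q = m_dot * cp * delta_T
delta_T = 307 - 158 = 149 K
Q = 40 * 1.74 * 149
= 69.6 * 149
= 10370.4 kW

10370.4 kW


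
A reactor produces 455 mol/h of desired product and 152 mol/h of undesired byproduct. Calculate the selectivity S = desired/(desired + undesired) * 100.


Selectivity = desired / (desired + undesired) * 100
Total products = 455 + 152 = 607 mol/h
S = 455 / 607 * 100
= 0.7496 * 100
= 74.96 %

74.96 %


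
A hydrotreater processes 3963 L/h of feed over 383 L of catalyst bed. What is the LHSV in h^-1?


LHSV = volumetric feed rate / catalyst volume
= 3963 L/h / 383 L
= 10.35 h^-1

10.35 h^-1


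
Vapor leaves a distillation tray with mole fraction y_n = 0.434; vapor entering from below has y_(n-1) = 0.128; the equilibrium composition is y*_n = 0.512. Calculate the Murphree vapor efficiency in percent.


Murphree vapor efficiency: EMV = (y_n - y_(n-1)) / (y*_n - y_(n-1)) * 100
EMV = (0.434 - 0.128) / (0.512 - 0.128) * 100 = 0.306 / 0.384 * 100 = 79.69

79.69 %


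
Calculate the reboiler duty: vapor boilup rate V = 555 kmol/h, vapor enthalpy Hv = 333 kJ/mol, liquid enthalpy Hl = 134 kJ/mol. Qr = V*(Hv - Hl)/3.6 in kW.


Qr = 555 * (333 - 134) / 3.6 = 555 * 199 / 3.6 = 30680

30680 kW


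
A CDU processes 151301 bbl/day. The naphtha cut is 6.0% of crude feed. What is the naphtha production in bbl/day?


Crude throughput = 151301 bbl/day
Fraction yield = 6.0%
yield = throughput * fraction / 100
yield = 151301 * 6.0 / 100 = 9078.06

9078.06 bbl/day


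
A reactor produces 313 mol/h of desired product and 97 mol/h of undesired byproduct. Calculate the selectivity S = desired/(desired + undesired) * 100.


Selectivity = desired / (desired + undesired) * 100
Total products = 313 + 97 = 410 mol/h
S = 313 / 410 * 100
= 0.7634 * 100
= 76.34 %

76.34 %


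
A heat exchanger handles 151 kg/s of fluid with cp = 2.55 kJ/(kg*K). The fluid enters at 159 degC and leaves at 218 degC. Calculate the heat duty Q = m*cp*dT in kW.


Q = m_dot * cp * delta_T
delta_T = 218 - 159 = 59 K
Q = 151 * 2.55 * 59
= 385.05 * 59
= 22717.95 kW

22717.95 kW


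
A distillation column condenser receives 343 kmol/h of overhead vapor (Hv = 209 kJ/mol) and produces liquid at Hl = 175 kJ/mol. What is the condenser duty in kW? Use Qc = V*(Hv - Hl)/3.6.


Qc = 343 * (209 - 175) / 3.6 = 343 * 34 / 3.6 = 3239

3239 kW


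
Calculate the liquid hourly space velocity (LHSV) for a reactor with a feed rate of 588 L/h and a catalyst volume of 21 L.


LHSV = volumetric feed rate / catalyst volume
= 588 L/h / 21 L
= 28.00 h^-1

28.00 h^-1


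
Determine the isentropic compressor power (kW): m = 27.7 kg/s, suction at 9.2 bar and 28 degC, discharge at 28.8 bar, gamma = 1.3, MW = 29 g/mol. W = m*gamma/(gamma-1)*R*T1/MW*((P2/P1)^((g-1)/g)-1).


Isentropic work: W = m*(gamma/(gamma-1))*(R*T1/MW)*((P2/P1)^((gamma-1)/gamma) - 1)
T1 = 28 + 273.15 = 301.15 K
Pressure ratio = 28.8 / 9.2 = 3.13043
Exponent = (1.3 - 1)/1.3 = 0.230769
(P2/P1)^exp - 1 = 3.13043^0.230769 - 1 = 0.301278
W = 27.7 * 1.3 / 0.3 * 8.314 * 301.15 / 29 * 0.301278 = 3122

3122 kW


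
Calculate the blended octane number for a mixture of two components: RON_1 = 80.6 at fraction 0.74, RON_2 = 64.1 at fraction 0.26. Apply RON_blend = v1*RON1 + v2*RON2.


Linear blending: RON_blend = sum(vi * RONi)
Contribution 1: 0.74 * 80.6 = 59.644
Contribution 2: 0.26 * 64.1 = 16.666
RON_blend = 59.644 + 16.666 = 76.31

76.31


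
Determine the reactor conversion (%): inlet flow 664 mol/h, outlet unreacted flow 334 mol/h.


X = (F_in - F_out) / F_in * 100
Moles reacted = 664 - 334 = 330
X = 330 / 664 * 100
= 0.4970 * 100
= 49.70 %

49.70 %


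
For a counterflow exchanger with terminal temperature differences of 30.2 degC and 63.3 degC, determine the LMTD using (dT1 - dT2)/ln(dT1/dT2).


LMTD = (dT1 - dT2) / ln(dT1/dT2)
= (30.2 - 63.3) / ln(30.2 / 63.3) = -33.1 / -0.740043 = 44.73

44.73 degC


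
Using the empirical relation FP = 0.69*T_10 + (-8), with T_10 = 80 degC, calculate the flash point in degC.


FP = 0.69 * 80 + (-8) = 47.2

47.2 degC


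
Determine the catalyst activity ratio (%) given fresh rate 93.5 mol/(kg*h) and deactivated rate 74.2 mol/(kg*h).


Activity (%) = (rate_used / rate_fresh) * 100
rate_used = 74.2, rate_fresh = 93.5
= (74.2 / 93.5) * 100
= 0.7936 * 100 = 79.36

79.36 %


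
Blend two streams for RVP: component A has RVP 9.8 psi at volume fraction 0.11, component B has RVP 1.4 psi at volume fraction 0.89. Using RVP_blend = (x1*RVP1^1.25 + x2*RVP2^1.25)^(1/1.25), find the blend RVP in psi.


Chevron index: RVP_blend = (sum xi*RVPi^1.25)^(1/1.25)
RVP^1.25 terms: 0.11 * 9.8^1.25 + 0.89 * 1.4^1.25 = 3.26267
RVP_blend = 3.26267^(1/1.25) = 2.575

2.575 psi


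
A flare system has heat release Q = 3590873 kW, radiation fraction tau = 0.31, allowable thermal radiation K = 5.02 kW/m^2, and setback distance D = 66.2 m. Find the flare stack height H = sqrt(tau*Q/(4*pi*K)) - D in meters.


tau*Q/(4*pi*K) = 0.31 * 3590873 / (4 * pi * 5.02) = 17646.1
sqrt(17646.1) = 132.839
H = 132.839 - 66.2 = 66.64

66.64 m


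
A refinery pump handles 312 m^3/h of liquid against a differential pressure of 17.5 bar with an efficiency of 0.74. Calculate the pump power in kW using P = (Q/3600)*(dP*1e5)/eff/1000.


Q = 312 / 3600 = 0.0866667 m^3/s
P = 0.0866667 * (17.5 * 1e5) / 0.74 / 1000 = 205.0

205.0 kW


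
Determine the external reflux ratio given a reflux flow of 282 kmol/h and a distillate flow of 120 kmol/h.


Reflux ratio definition: R = L / D (liquid returned / distillate withdrawn)
L = 282 kmol/h, D = 120 kmol/h
R = 282 / 120 = 2.350

2.350


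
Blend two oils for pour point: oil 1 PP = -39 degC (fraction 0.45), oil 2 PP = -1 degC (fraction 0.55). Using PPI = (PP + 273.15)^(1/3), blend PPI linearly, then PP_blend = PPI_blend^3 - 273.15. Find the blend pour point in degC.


PPI_1 = (-39 + 273.15)^(1/3) = 6.163557
PPI_2 = (-1 + 273.15)^(1/3) = 6.480414
PPI_blend = 0.45 * 6.163557 + 0.55 * 6.480414 = 6.337828
PP_blend = 6.337828^3 - 273.15 = 254.5783 - 273.15 = -18.57

-18.57 degC


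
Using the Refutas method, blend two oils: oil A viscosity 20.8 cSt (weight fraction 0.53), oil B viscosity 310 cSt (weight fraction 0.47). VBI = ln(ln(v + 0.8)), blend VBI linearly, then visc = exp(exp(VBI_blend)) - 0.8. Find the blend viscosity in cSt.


Refutas method: VBN_i = 14.534*ln(ln(visc_i + 0.8)) + 10.975, blended linearly by mass fraction; since VBN is linear in VBI_i = ln(ln(visc_i + 0.8)) and the fractions sum to 1, blend VBI directly: visc = exp(exp(VBI_blend)) - 0.8
VBI_1 = ln(ln(20.8 + 0.8)) = 1.12255
VBI_2 = ln(ln(310 + 0.8)) = 1.74731
VBI_blend = 0.53 * 1.12255 + 0.47 * 1.74731 = 1.41619
visc_blend = exp(exp(1.41619)) - 0.8 = 60.84

60.84 cSt


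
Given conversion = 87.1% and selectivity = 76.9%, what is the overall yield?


Overall yield = conversion (%) * selectivity (%) / 100
Conversion = 87.1%, Selectivity = 76.9%
Y = 87.1 * 76.9 / 100
= 66.9799 %

66.9799 %


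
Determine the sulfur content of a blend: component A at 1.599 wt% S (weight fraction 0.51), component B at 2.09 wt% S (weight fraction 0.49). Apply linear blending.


Linear sulfur blending: S_blend = x1*S1 + x2*S2
Contribution 1: 0.51 * 1.599 = 0.81549 wt%
Contribution 2: 0.49 * 2.09 = 1.0241 wt%
S_blend = 0.81549 + 1.0241 = 1.83959

1.83959 wt%


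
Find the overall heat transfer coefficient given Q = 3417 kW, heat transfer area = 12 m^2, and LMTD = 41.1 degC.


From Q = U*A*LMTD, U = Q / (A * LMTD)
U = 3417 / (12 * 41.1) = 3417 / 493.2 = 6.928

6.928 kW/(m^2*K)


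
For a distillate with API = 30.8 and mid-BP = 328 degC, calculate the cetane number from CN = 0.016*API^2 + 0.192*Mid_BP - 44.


CN = 0.016 * 30.8^2 + 0.192 * 328 - 44
CN = 15.17824 + 62.976 - 44 = 34.15424

34.15424


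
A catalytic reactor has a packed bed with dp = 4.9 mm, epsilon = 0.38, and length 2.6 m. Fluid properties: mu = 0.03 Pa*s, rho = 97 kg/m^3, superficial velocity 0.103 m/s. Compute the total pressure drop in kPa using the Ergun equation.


dp = 4.9 mm = 0.0049 m
Viscous term = 150*0.03*0.103*(1-0.38)^2 / (0.0049^2*0.38^3) = 135235
Inertial term = 1.75*97*0.103^2*(1-0.38) / (0.0049*0.38^3) = 4152.69
dP/L = 135235 + 4152.69 = 139388 Pa/m
dP = 139388 * 2.6 / 1000 = 362.4 kPa

362.4 kPa


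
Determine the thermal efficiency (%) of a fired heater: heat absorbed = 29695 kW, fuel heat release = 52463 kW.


Furnace efficiency = Q_absorbed / Q_fuel * 100
= 29695 / 52463 * 100 = 56.60

56.60 %


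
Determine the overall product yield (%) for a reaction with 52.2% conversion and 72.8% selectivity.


Overall yield = conversion (%) * selectivity (%) / 100
Conversion = 52.2%, Selectivity = 72.8%
Y = 52.2 * 72.8 / 100
= 38.0016 %

38.0016 %


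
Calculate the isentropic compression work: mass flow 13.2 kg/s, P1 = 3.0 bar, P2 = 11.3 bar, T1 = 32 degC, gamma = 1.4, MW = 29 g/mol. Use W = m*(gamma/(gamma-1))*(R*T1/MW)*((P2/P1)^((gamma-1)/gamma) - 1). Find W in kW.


Isentropic work: W = m*(gamma/(gamma-1))*(R*T1/MW)*((P2/P1)^((gamma-1)/gamma) - 1)
T1 = 32 + 273.15 = 305.15 K
Pressure ratio = 11.3 / 3.0 = 3.76667
Exponent = (1.4 - 1)/1.4 = 0.285714
(P2/P1)^exp - 1 = 3.76667^0.285714 - 1 = 0.460694
W = 13.2 * 1.4 / 0.4 * 8.314 * 305.15 / 29 * 0.460694 = 1862

1862 kW


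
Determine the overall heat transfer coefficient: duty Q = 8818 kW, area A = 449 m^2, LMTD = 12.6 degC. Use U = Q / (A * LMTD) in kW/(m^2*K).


From Q = U*A*LMTD, U = Q / (A * LMTD)
U = 8818 / (449 * 12.6) = 8818 / 5657.4 = 1.559

1.559 kW/(m^2*K)


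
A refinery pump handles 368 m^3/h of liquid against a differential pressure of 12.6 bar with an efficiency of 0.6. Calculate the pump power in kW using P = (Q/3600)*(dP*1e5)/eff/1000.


Q = 368 / 3600 = 0.102222 m^3/s
P = 0.102222 * (12.6 * 1e5) / 0.6 / 1000 = 214.7

214.7 kW


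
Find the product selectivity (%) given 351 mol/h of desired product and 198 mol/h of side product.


Selectivity = desired / (desired + undesired) * 100
Total products = 351 + 198 = 549 mol/h
S = 351 / 549 * 100
= 0.6393 * 100
= 63.93 %

63.93 %


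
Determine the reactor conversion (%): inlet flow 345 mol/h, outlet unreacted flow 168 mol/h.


X = (F_in - F_out) / F_in * 100
Moles reacted = 345 - 168 = 177
X = 177 / 345 * 100
= 0.5130 * 100
= 51.30 %

51.30 %


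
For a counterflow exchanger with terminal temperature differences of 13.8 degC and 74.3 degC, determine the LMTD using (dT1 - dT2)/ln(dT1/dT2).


LMTD = (dT1 - dT2) / ln(dT1/dT2)
= (13.8 - 74.3) / ln(13.8 / 74.3) = -60.5 / -1.68344 = 35.94

35.94 degC


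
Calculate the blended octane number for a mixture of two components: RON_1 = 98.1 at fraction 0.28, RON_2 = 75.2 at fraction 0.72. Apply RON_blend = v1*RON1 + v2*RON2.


Linear blending: RON_blend = sum(vi * RONi)
Contribution 1: 0.28 * 98.1 = 27.468
Contribution 2: 0.72 * 75.2 = 54.144
RON_blend = 27.468 + 54.144 = 81.612

81.612


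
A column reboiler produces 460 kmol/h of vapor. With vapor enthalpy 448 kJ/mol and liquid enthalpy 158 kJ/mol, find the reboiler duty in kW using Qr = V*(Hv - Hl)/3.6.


Qr = 460 * (448 - 158) / 3.6 = 460 * 290 / 3.6 = 37060

37060 kW


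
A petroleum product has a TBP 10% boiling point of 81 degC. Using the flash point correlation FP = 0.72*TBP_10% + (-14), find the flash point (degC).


FP = 0.72 * 81 + (-14) = 44.32

44.32 degC


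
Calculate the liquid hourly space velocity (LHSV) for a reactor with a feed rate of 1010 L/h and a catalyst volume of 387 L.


LHSV = volumetric feed rate / catalyst volume
= 1010 L/h / 387 L
= 2.610 h^-1

2.610 h^-1


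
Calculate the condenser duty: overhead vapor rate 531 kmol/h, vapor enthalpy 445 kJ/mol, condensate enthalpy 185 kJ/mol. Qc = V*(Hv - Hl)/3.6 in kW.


Qc = 531 * (445 - 185) / 3.6 = 531 * 260 / 3.6 = 38350

38350 kW


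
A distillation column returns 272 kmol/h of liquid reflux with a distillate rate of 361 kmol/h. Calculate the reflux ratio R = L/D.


Reflux ratio definition: R = L / D (liquid returned / distillate withdrawn)
L = 272 kmol/h, D = 361 kmol/h
R = 272 / 361 = 0.7535

0.7535


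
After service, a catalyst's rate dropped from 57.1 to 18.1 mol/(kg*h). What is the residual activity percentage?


Activity (%) = (rate_used / rate_fresh) * 100
rate_used = 18.1, rate_fresh = 57.1
= (18.1 / 57.1) * 100
= 0.3170 * 100 = 31.70

31.70 %


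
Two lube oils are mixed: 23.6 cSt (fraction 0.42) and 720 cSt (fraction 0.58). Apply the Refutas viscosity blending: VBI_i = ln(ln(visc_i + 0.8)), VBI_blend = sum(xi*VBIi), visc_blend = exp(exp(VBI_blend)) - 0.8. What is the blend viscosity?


Refutas method: VBN_i = 14.534*ln(ln(visc_i + 0.8)) + 10.975, blended linearly by mass fraction; since VBN is linear in VBI_i = ln(ln(visc_i + 0.8)) and the fractions sum to 1, blend VBI directly: visc = exp(exp(VBI_blend)) - 0.8
VBI_1 = ln(ln(23.6 + 0.8)) = 1.16146
VBI_2 = ln(ln(720 + 0.8)) = 1.88409
VBI_blend = 0.42 * 1.16146 + 0.58 * 1.88409 = 1.58059
visc_blend = exp(exp(1.58059)) - 0.8 = 127.9

127.9 cSt


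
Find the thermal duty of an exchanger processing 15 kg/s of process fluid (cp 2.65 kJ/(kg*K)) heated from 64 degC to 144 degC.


Q = m_dot * cp * delta_T
delta_T = 144 - 64 = 80 K
Q = 15 * 2.65 * 80
= 39.75 * 80
= 3180 kW

3180 kW


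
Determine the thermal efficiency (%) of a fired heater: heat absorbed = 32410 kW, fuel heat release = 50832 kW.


Furnace efficiency = Q_absorbed / Q_fuel * 100
= 32410 / 50832 * 100 = 63.76

63.76 %


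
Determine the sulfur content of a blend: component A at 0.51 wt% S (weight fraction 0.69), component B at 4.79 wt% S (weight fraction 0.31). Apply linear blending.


Linear sulfur blending: S_blend = x1*S1 + x2*S2
Contribution 1: 0.69 * 0.51 = 0.3519 wt%
Contribution 2: 0.31 * 4.79 = 1.4849 wt%
S_blend = 0.3519 + 1.4849 = 1.8368

1.8368 wt%


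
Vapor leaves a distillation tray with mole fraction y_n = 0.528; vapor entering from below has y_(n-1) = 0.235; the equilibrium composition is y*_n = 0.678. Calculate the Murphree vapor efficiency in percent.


Murphree vapor efficiency: EMV = (y_n - y_(n-1)) / (y*_n - y_(n-1)) * 100
EMV = (0.528 - 0.235) / (0.678 - 0.235) * 100 = 0.293 / 0.443 * 100 = 66.14

66.14 %


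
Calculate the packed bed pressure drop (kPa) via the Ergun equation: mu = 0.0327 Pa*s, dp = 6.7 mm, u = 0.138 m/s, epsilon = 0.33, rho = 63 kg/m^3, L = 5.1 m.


dp = 6.7 mm = 0.0067 m
Viscous term = 150*0.0327*0.138*(1-0.33)^2 / (0.0067^2*0.33^3) = 188355
Inertial term = 1.75*63*0.138^2*(1-0.33) / (0.0067*0.33^3) = 5842.45
dP/L = 188355 + 5842.45 = 194197 Pa/m
dP = 194197 * 5.1 / 1000 = 990.4 kPa

990.4 kPa


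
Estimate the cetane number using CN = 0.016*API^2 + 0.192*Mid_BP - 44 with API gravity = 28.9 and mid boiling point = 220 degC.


CN = 0.016 * 28.9^2 + 0.192 * 220 - 44
CN = 13.36336 + 42.24 - 44 = 11.60336

11.60336


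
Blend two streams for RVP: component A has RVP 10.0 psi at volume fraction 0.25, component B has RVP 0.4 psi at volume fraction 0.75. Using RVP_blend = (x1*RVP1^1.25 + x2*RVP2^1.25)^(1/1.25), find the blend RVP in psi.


Chevron index: RVP_blend = (sum xi*RVPi^1.25)^(1/1.25)
RVP^1.25 terms: 0.25 * 10.0^1.25 + 0.75 * 0.4^1.25 = 4.68428
RVP_blend = 4.68428^(1/1.25) = 3.440

3.440 psi


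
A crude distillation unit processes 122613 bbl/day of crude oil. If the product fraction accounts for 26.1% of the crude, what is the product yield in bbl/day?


Crude throughput = 122613 bbl/day
Fraction yield = 26.1%
yield = throughput * fraction / 100
yield = 122613 * 26.1 / 100 = 32001.993

32001.993 bbl/day


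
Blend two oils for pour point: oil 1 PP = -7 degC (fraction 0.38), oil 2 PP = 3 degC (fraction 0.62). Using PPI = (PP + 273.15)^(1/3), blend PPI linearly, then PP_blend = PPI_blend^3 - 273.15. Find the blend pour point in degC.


PPI_1 = (-7 + 273.15)^(1/3) = 6.432436
PPI_2 = (3 + 273.15)^(1/3) = 6.512009
PPI_blend = 0.38 * 6.432436 + 0.62 * 6.512009 = 6.481771
PP_blend = 6.481771^3 - 273.15 = 272.3209 - 273.15 = -0.83

-0.83 degC


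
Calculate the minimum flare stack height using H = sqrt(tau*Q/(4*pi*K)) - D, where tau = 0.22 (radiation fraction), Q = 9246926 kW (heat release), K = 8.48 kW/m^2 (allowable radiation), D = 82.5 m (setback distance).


tau*Q/(4*pi*K) = 0.22 * 9246926 / (4 * pi * 8.48) = 19090.4
sqrt(19090.4) = 138.168
H = 138.168 - 82.5 = 55.67

55.67 m


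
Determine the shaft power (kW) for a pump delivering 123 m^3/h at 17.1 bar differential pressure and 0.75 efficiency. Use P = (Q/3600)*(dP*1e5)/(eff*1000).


Q = 123 / 3600 = 0.0341667 m^3/s
P = 0.0341667 * (17.1 * 1e5) / 0.75 / 1000 = 77.90

77.90 kW


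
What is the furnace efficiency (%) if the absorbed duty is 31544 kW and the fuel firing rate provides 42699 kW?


Furnace efficiency = Q_absorbed / Q_fuel * 100
= 31544 / 42699 * 100 = 73.88

73.88 %


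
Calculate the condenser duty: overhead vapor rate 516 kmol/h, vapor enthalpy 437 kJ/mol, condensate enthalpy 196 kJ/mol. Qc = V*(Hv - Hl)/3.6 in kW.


Qc = 516 * (437 - 196) / 3.6 = 516 * 241 / 3.6 = 34540

34540 kW


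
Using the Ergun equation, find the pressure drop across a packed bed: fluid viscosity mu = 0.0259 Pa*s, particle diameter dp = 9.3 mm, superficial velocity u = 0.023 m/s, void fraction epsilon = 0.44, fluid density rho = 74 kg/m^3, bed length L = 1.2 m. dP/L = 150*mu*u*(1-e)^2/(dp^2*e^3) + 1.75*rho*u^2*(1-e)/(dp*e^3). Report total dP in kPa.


dp = 9.3 mm = 0.0093 m
Viscous term = 150*0.0259*0.023*(1-0.44)^2 / (0.0093^2*0.44^3) = 3803.39
Inertial term = 1.75*74*0.023^2*(1-0.44) / (0.0093*0.44^3) = 48.4253
dP/L = 3803.39 + 48.4253 = 3851.82 Pa/m
dP = 3851.82 * 1.2 / 1000 = 4.622 kPa

4.622 kPa


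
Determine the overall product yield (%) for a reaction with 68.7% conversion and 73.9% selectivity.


Overall yield = conversion (%) * selectivity (%) / 100
Conversion = 68.7%, Selectivity = 73.9%
Y = 68.7 * 73.9 / 100
= 50.7693 %

50.7693 %


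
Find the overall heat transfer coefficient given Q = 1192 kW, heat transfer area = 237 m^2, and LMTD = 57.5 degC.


From Q = U*A*LMTD, U = Q / (A * LMTD)
U = 1192 / (237 * 57.5) = 1192 / 13627.5 = 0.08747

0.08747 kW/(m^2*K)


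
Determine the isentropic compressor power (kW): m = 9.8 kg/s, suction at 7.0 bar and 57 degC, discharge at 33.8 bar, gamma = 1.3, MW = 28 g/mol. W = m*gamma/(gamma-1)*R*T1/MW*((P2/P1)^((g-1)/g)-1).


Isentropic work: W = m*(gamma/(gamma-1))*(R*T1/MW)*((P2/P1)^((gamma-1)/gamma) - 1)
T1 = 57 + 273.15 = 330.15 K
Pressure ratio = 33.8 / 7.0 = 4.82857
Exponent = (1.3 - 1)/1.3 = 0.230769
(P2/P1)^exp - 1 = 4.82857^0.230769 - 1 = 0.43815
W = 9.8 * 1.3 / 0.3 * 8.314 * 330.15 / 28 * 0.43815 = 1824

1824 kW


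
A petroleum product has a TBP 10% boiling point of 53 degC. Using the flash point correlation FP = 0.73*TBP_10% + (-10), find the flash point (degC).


FP = 0.73 * 53 + (-10) = 28.69

28.69 degC


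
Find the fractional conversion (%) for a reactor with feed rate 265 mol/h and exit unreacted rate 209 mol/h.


X = (F_in - F_out) / F_in * 100
Moles reacted = 265 - 209 = 56
X = 56 / 265 * 100
= 0.2113 * 100
= 21.13 %

21.13 %


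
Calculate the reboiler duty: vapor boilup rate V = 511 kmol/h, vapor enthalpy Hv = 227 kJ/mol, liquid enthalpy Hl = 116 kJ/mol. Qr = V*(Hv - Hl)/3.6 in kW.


Qr = 511 * (227 - 116) / 3.6 = 511 * 111 / 3.6 = 15760

15760 kW


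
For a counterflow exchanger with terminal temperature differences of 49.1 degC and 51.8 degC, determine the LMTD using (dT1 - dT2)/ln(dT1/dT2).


LMTD = (dT1 - dT2) / ln(dT1/dT2)
= (49.1 - 51.8) / ln(49.1 / 51.8) = -2.7 / -0.0535311 = 50.44

50.44 degC


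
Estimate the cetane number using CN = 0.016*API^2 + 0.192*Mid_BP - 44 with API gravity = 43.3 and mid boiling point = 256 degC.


CN = 0.016 * 43.3^2 + 0.192 * 256 - 44
CN = 29.99824 + 49.152 - 44 = 35.15024

35.15024


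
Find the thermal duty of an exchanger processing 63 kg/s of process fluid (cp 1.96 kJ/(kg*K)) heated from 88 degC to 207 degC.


Q = m_dot * cp * delta_T
delta_T = 207 - 88 = 119 K
Q = 63 * 1.96 * 119
= 123.48 * 119
= 14694.12 kW

14694.12 kW


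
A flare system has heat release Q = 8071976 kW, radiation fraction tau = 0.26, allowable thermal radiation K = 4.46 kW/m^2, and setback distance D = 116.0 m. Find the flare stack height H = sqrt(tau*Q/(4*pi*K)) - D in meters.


tau*Q/(4*pi*K) = 0.26 * 8071976 / (4 * pi * 4.46) = 37446.3
sqrt(37446.3) = 193.51
H = 193.51 - 116.0 = 77.51

77.51 m


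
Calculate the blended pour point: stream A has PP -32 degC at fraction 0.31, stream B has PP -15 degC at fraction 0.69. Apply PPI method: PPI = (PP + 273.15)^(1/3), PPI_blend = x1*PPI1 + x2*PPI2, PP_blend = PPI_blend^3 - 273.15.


PPI_1 = (-32 + 273.15)^(1/3) = 6.224375
PPI_2 = (-15 + 273.15)^(1/3) = 6.36733
PPI_blend = 0.31 * 6.224375 + 0.69 * 6.36733 = 6.323014
PP_blend = 6.323014^3 - 273.15 = 252.7973 - 273.15 = -20.35

-20.35 degC


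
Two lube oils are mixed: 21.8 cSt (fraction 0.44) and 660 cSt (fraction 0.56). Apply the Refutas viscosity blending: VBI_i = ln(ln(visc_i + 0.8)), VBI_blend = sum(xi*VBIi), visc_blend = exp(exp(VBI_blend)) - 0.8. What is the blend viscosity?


Refutas method: VBN_i = 14.534*ln(ln(visc_i + 0.8)) + 10.975, blended linearly by mass fraction; since VBN is linear in VBI_i = ln(ln(visc_i + 0.8)) and the fractions sum to 1, blend VBI directly: visc = exp(exp(VBI_blend)) - 0.8
VBI_1 = ln(ln(21.8 + 0.8)) = 1.13718
VBI_2 = ln(ln(660 + 0.8)) = 1.87079
VBI_blend = 0.44 * 1.13718 + 0.56 * 1.87079 = 1.548
visc_blend = exp(exp(1.548)) - 0.8 = 109.4

109.4 cSt


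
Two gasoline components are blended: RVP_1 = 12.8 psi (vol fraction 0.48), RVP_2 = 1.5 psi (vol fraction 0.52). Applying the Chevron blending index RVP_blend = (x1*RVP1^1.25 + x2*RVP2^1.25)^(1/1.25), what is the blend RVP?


Chevron index: RVP_blend = (sum xi*RVPi^1.25)^(1/1.25)
RVP^1.25 terms: 0.48 * 12.8^1.25 + 0.52 * 1.5^1.25 = 12.4845
RVP_blend = 12.4845^(1/1.25) = 7.535

7.535 psi


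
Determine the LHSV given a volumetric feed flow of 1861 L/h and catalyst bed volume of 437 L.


LHSV = volumetric feed rate / catalyst volume
= 1861 L/h / 437 L
= 4.259 h^-1

4.259 h^-1


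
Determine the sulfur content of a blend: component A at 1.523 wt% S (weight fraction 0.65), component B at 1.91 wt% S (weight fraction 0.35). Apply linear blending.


Linear sulfur blending: S_blend = x1*S1 + x2*S2
Contribution 1: 0.65 * 1.523 = 0.98995 wt%
Contribution 2: 0.35 * 1.91 = 0.6685 wt%
S_blend = 0.98995 + 0.6685 = 1.65845

1.65845 wt%


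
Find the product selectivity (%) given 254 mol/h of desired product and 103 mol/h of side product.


Selectivity = desired / (desired + undesired) * 100
Total products = 254 + 103 = 357 mol/h
S = 254 / 357 * 100
= 0.7115 * 100
= 71.15 %

71.15 %


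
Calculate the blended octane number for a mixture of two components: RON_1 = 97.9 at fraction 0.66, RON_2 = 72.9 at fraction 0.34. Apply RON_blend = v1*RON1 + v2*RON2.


Linear blending: RON_blend = sum(vi * RONi)
Contribution 1: 0.66 * 97.9 = 64.614
Contribution 2: 0.34 * 72.9 = 24.786
RON_blend = 64.614 + 24.786 = 89.4

89.4


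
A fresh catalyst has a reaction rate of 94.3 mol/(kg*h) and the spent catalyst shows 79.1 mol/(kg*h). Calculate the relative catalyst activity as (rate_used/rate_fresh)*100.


Activity (%) = (rate_used / rate_fresh) * 100
rate_used = 79.1, rate_fresh = 94.3
= (79.1 / 94.3) * 100
= 0.8388 * 100 = 83.88

83.88 %


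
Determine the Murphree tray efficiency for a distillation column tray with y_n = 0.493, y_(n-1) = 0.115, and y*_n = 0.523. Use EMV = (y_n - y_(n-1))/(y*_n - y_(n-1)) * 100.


Murphree vapor efficiency: EMV = (y_n - y_(n-1)) / (y*_n - y_(n-1)) * 100
EMV = (0.493 - 0.115) / (0.523 - 0.115) * 100 = 0.378 / 0.408 * 100 = 92.65

92.65 %


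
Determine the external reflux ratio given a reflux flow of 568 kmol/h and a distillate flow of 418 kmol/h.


Reflux ratio definition: R = L / D (liquid returned / distillate withdrawn)
L = 568 kmol/h, D = 418 kmol/h
R = 568 / 418 = 1.359

1.359


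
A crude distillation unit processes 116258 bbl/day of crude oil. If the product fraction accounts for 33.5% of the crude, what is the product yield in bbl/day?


Crude throughput = 116258 bbl/day
Fraction yield = 33.5%
yield = throughput * fraction / 100
yield = 116258 * 33.5 / 100 = 38946.43

38946.43 bbl/day


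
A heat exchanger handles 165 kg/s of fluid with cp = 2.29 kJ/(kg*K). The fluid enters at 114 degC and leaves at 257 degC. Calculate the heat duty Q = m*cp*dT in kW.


Q = m_dot * cp * delta_T
delta_T = 257 - 114 = 143 K
Q = 165 * 2.29 * 143
= 377.85 * 143
= 54032.55 kW

54032.55 kW


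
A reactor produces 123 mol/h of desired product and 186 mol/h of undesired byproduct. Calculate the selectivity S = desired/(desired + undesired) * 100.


Selectivity = desired / (desired + undesired) * 100
Total products = 123 + 186 = 309 mol/h
S = 123 / 309 * 100
= 0.3981 * 100
= 39.81 %

39.81 %


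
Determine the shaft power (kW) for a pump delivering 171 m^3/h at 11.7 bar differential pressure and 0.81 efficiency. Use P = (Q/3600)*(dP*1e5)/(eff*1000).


Q = 171 / 3600 = 0.0475 m^3/s
P = 0.0475 * (11.7 * 1e5) / 0.81 / 1000 = 68.61

68.61 kW


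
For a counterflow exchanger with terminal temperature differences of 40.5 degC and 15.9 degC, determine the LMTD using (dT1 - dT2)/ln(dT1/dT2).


LMTD = (dT1 - dT2) / ln(dT1/dT2)
= (40.5 - 15.9) / ln(40.5 / 15.9) = 24.6 / 0.934983 = 26.31

26.31 degC
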